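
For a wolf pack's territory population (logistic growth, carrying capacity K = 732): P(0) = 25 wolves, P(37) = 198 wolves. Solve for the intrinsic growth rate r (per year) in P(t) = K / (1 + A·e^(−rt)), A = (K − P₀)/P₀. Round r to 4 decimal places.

A = (732 − 25)/25 = 28.28
198 = 732/(1 + 28.28·e^(−r·37)) → e^(−37r) = (3.69697 − 1)/28.28 = 0.095367
r = −ln(0.095367)/37 = 2.35003/37

r ≈ 0.0635 per year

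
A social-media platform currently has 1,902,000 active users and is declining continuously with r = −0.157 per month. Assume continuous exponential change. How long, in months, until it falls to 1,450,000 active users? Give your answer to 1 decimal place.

t ≈ 1.7 months

1450000 = 1902000 · e^(-0.157·t)
t = ln(1450000/1902000) / -0.157 = ln(0.76236) / -0.157 = -0.27134 / -0.157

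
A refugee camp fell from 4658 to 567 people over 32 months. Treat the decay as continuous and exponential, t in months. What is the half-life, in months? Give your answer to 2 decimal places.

r = ln(567/4658) / 32 = ln(0.12173) / 32 ≈ -0.065812 per month
half-life = ln 2 / |r| = 0.69315 / 0.065812

half-life ≈ 10.53 months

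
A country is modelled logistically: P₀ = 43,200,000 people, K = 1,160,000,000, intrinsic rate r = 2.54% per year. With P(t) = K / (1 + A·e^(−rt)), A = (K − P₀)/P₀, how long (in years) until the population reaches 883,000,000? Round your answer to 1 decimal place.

t ≈ 173.7 years

A = (1160000000 − 43200000)/43200000 = 25.85185
883000000 = 1160000000/(1 + 25.85185·e^(−0.0254t)) → 1 + 25.85185·e^(−0.0254t) = 1.3137
e^(−0.0254t) = 0.012135 → t = ln(82.40861)/0.0254 = 4.41169/0.0254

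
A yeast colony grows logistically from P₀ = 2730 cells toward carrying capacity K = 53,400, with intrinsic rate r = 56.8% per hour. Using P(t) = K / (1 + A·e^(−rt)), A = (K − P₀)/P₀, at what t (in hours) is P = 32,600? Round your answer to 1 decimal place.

A = (53400 − 2730)/2730 = 18.56044
32600 = 53400/(1 + 18.56044·e^(−0.568t)) → 1 + 18.56044·e^(−0.568t) = 1.63804
e^(−0.568t) = 0.034376 → t = ln(29.08992)/0.568 = 3.37039/0.568

t ≈ 5.9 hours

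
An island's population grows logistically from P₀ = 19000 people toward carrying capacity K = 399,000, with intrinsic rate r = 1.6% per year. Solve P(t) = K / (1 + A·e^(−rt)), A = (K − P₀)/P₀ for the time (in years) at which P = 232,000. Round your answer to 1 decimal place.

A = (399000 − 19000)/19000 = 20
232000 = 399000/(1 + 20·e^(−0.016t)) → 1 + 20·e^(−0.016t) = 1.71983
e^(−0.016t) = 0.035991 → t = ln(27.78443)/0.016 = 3.32448/0.016

t ≈ 207.8 years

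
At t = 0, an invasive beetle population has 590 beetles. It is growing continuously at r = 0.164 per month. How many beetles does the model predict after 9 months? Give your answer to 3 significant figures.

≈ 2,580 beetles

P(9) = 590 · e^(0.164·9) = 590 · e^(1.476)
= 590 · 4.37541 ≈ 2581.49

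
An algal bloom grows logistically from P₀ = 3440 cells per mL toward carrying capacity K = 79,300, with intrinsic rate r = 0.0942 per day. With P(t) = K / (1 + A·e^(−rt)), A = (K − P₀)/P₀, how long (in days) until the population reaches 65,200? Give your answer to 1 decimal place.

A = (79300 − 3440)/3440 = 22.05233
65200 = 79300/(1 + 22.05233·e^(−0.0942t)) → 1 + 22.05233·e^(−0.0942t) = 1.21626
e^(−0.0942t) = 0.009807 → t = ln(101.97246)/0.0942 = 4.6247/0.0942

t ≈ 49.1 days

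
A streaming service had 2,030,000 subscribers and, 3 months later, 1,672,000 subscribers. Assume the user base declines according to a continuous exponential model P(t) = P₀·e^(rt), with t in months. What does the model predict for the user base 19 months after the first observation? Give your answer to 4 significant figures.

r = ln(1672000/2030000) / 3 ≈ -0.064672 per month
P(19) = 2030000 · e^(-0.064672·19) = 2030000 · 0.29265 ≈ 594088.11

≈ 594,100 subscribers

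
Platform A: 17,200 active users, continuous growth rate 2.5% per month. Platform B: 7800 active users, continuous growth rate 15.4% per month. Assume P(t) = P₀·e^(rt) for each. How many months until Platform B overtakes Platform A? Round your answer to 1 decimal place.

t ≈ 6.1 months

17200·e^(0.025t) = 7800·e^(0.154t)
17200/7800 = e^((0.154 − 0.025)t) → ln(2.20513) = 0.129·t
t = 0.79079 / 0.129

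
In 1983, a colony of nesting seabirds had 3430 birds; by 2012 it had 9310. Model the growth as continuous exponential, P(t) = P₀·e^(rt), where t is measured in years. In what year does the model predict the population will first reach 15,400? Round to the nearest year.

year 2027

r = ln(9310/3430) / 29 = 0.99853/29 ≈ 0.034432 per year
t = ln(15400/3430) / r = 1.50181/0.034432 ≈ 43.62 years after 1983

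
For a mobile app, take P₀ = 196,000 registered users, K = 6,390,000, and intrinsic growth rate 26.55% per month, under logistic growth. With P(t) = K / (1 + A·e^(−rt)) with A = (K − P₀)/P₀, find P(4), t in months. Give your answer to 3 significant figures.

≈ 536,000 registered users

A = (6390000 − 196000)/196000 = 31.60204
P(4) = 6390000 / (1 + 31.60204·e^(−0.2655·4)) = 6390000 / (1 + 31.60204·0.345764)
= 6390000 / 11.92684 ≈ 535766.61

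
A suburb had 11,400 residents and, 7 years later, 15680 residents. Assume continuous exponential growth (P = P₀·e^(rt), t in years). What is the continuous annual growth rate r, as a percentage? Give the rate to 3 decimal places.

15680 = 11400 · e^(r·7)
e^(7r) = 15680/11400 = 1.37544
r = ln(1.37544) / 7 = 0.31877 / 7

r ≈ 4.554% per year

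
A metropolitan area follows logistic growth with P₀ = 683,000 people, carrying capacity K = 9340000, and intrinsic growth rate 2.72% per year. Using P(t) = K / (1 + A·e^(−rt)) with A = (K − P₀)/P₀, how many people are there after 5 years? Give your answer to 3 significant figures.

≈ 774,000 people

A = (9340000 − 683000)/683000 = 12.67496
P(5) = 9340000 / (1 + 12.67496·e^(−0.0272·5)) = 9340000 / (1 + 12.67496·0.872843)
= 9340000 / 12.06325 ≈ 774252.48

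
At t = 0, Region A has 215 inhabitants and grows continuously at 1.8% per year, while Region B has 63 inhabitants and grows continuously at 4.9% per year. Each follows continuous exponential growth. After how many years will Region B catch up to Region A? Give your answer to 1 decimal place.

t ≈ 39.6 years

215·e^(0.018t) = 63·e^(0.049t)
215/63 = e^((0.049 − 0.018)t) → ln(3.4127) = 0.031·t
t = 1.2275 / 0.031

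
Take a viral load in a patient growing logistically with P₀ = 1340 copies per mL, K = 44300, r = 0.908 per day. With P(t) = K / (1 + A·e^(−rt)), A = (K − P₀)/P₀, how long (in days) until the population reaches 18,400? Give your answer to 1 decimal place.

t ≈ 3.4 days

A = (44300 − 1340)/1340 = 32.0597
18400 = 44300/(1 + 32.0597·e^(−0.908t)) → 1 + 32.0597·e^(−0.908t) = 2.40761
e^(−0.908t) = 0.043906 → t = ln(22.776)/0.908 = 3.12571/0.908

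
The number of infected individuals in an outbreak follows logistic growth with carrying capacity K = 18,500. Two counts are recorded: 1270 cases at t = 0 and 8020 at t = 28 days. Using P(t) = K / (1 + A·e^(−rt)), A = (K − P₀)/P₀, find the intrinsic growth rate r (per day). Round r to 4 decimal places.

r ≈ 0.0836 per day

A = (18500 − 1270)/1270 = 13.56693
8020 = 18500/(1 + 13.56693·e^(−r·28)) → e^(−28r) = (2.30673 − 1)/13.56693 = 0.096318
r = −ln(0.096318)/28 = 2.3401/28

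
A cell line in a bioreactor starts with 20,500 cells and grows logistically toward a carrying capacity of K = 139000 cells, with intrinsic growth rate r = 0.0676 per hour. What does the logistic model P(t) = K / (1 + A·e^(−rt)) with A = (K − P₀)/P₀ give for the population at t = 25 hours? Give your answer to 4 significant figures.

A = (139000 − 20500)/20500 = 5.78049
P(25) = 139000 / (1 + 5.78049·e^(−0.0676·25)) = 139000 / (1 + 5.78049·0.18452)
= 139000 / 2.06661 ≈ 67259.82

≈ 67,260 cells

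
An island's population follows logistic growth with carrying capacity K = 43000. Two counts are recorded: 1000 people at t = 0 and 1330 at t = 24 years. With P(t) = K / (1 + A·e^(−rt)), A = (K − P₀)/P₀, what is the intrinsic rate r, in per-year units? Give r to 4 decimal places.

A = (43000 − 1000)/1000 = 42
1330 = 43000/(1 + 42·e^(−r·24)) → e^(−24r) = (32.33083 − 1)/42 = 0.745972
r = −ln(0.745972)/24 = 0.29307/24

r ≈ 0.0122 per year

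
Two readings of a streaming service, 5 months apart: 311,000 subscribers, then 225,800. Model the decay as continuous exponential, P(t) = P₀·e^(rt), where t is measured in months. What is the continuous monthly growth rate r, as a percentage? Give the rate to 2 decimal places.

225800 = 311000 · e^(r·5)
e^(5r) = 225800/311000 = 0.72605
r = ln(0.72605) / 5 = -0.32014 / 5

r ≈ -6.40% per month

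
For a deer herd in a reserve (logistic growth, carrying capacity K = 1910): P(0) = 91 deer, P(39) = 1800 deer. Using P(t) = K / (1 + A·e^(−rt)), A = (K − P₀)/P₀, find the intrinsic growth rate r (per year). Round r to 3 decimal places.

A = (1910 − 91)/91 = 19.98901
1800 = 1910/(1 + 19.98901·e^(−r·39)) → e^(−39r) = (1.06111 − 1)/19.98901 = 0.003057
r = −ln(0.003057)/39 = 5.79024/39

r ≈ 0.148 per year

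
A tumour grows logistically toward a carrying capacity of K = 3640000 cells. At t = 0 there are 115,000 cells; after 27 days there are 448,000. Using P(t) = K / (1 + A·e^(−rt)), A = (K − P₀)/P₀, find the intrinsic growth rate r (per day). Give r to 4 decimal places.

A = (3640000 − 115000)/115000 = 30.65217
448000 = 3640000/(1 + 30.65217·e^(−r·27)) → e^(−27r) = (8.125 − 1)/30.65217 = 0.232447
r = −ln(0.232447)/27 = 1.45909/27

r ≈ 0.0540 per day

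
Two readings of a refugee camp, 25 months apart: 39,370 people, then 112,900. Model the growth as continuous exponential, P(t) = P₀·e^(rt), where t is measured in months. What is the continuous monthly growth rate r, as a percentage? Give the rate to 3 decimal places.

112900 = 39370 · e^(r·25)
e^(25r) = 112900/39370 = 2.86767
r = ln(2.86767) / 25 = 1.0535 / 25

r ≈ 4.214% per month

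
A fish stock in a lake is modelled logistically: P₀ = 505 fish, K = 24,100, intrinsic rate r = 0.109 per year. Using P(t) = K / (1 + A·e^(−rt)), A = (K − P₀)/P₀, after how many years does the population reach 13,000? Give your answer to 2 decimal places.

A = (24100 − 505)/505 = 46.72277
13000 = 24100/(1 + 46.72277·e^(−0.109t)) → 1 + 46.72277·e^(−0.109t) = 1.85385
e^(−0.109t) = 0.018275 → t = ln(54.72036)/0.109 = 4.00224/0.109

t ≈ 36.72 years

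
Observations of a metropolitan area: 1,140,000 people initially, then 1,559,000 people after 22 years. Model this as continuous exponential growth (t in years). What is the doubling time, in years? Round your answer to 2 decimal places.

r = ln(1559000/1140000) / 22 = ln(1.36754) / 22 ≈ 0.014228 per year
doubling time = ln 2 / |r| = 0.69315 / 0.014228

doubling time ≈ 48.72 years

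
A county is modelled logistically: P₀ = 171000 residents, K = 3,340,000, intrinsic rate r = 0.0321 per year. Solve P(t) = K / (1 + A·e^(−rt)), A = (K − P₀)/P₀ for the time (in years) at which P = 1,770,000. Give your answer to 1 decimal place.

A = (3340000 − 171000)/171000 = 18.53216
1770000 = 3340000/(1 + 18.53216·e^(−0.0321t)) → 1 + 18.53216·e^(−0.0321t) = 1.88701
e^(−0.0321t) = 0.047863 → t = ln(20.89295)/0.0321 = 3.03941/0.0321

t ≈ 94.7 years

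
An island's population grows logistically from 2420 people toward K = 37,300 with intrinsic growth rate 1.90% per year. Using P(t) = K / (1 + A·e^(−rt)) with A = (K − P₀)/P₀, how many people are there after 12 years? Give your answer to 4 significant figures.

≈ 2,990 people

A = (37300 − 2420)/2420 = 14.41322
P(12) = 37300 / (1 + 14.41322·e^(−0.019·12)) = 37300 / (1 + 14.41322·0.796124)
= 37300 / 12.47472 ≈ 2990.05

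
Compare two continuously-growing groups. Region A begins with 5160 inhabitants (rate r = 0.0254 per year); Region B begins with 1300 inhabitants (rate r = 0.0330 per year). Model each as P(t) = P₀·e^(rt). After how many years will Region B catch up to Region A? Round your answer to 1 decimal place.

t ≈ 181.4 years

5160·e^(0.0254t) = 1300·e^(0.033t)
5160/1300 = e^((0.033 − 0.0254)t) → ln(3.96923) = 0.0076·t
t = 1.37857 / 0.0076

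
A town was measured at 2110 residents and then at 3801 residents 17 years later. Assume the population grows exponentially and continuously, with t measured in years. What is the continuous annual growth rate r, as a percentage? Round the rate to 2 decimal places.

r ≈ 3.46% per year

3801 = 2110 · e^(r·17)
e^(17r) = 3801/2110 = 1.80142
r = ln(1.80142) / 17 = 0.58858 / 17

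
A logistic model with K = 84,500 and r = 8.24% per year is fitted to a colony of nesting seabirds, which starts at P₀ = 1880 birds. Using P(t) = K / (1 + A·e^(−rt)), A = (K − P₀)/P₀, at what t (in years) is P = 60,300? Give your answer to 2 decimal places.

t ≈ 56.99 years

A = (84500 − 1880)/1880 = 43.94681
60300 = 84500/(1 + 43.94681·e^(−0.0824t)) → 1 + 43.94681·e^(−0.0824t) = 1.40133
e^(−0.0824t) = 0.009132 → t = ln(109.50382)/0.0824 = 4.69596/0.0824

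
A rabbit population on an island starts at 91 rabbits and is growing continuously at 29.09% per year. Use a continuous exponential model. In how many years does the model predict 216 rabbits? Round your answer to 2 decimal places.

216 = 91 · e^(0.2909·t)
t = ln(216/91) / 0.2909 = ln(2.37363) / 0.2909 = 0.86442 / 0.2909

t ≈ 2.97 years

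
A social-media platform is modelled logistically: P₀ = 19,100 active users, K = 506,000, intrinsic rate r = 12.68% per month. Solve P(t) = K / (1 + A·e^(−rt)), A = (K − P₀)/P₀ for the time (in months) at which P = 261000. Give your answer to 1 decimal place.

t ≈ 26.0 months

A = (506000 − 19100)/19100 = 25.49215
261000 = 506000/(1 + 25.49215·e^(−0.1268t)) → 1 + 25.49215·e^(−0.1268t) = 1.9387
e^(−0.1268t) = 0.036823 → t = ln(27.15694)/0.1268 = 3.30163/0.1268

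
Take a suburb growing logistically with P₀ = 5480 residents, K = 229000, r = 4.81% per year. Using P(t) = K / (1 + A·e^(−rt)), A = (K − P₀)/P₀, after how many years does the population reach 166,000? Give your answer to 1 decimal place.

t ≈ 97.2 years

A = (229000 − 5480)/5480 = 40.78832
166000 = 229000/(1 + 40.78832·e^(−0.0481t)) → 1 + 40.78832·e^(−0.0481t) = 1.37952
e^(−0.0481t) = 0.009305 → t = ln(107.47399)/0.0481 = 4.67725/0.0481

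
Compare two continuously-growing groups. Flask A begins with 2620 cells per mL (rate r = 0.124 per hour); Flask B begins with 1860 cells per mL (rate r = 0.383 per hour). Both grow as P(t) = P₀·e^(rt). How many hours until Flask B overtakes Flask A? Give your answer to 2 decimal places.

2620·e^(0.124t) = 1860·e^(0.383t)
2620/1860 = e^((0.383 − 0.124)t) → ln(1.4086) = 0.259·t
t = 0.3426 / 0.259

t ≈ 1.32 hours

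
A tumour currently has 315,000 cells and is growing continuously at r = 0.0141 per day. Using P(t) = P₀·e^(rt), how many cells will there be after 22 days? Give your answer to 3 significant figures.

P(22) = 315000 · e^(0.0141·22) = 315000 · e^(0.3102)
= 315000 · 1.3637 ≈ 429564.82

≈ 430,000 cells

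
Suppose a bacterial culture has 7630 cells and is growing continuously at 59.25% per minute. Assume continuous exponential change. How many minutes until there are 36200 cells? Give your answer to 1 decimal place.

36200 = 7630 · e^(0.5925·t)
t = ln(36200/7630) / 0.5925 = ln(4.74443) / 0.5925 = 1.55697 / 0.5925

t ≈ 2.6 minutes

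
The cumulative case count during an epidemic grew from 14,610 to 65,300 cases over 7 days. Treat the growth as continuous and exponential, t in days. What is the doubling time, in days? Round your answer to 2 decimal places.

doubling time ≈ 3.24 days

r = ln(65300/14610) / 7 = ln(4.46954) / 7 ≈ 0.213898 per day
doubling time = ln 2 / |r| = 0.69315 / 0.213898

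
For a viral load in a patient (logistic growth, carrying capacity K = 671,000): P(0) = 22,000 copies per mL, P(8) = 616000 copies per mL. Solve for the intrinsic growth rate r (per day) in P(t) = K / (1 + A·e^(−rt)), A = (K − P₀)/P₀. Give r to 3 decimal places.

r ≈ 0.725 per day

A = (671000 − 22000)/22000 = 29.5
616000 = 671000/(1 + 29.5·e^(−r·8)) → e^(−8r) = (1.08929 − 1)/29.5 = 0.003027
r = −ln(0.003027)/8 = 5.8003/8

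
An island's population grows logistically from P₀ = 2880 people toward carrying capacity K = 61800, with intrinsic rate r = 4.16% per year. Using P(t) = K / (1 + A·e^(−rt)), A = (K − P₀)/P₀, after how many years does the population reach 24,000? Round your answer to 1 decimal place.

t ≈ 61.6 years

A = (61800 − 2880)/2880 = 20.45833
24000 = 61800/(1 + 20.45833·e^(−0.0416t)) → 1 + 20.45833·e^(−0.0416t) = 2.575
e^(−0.0416t) = 0.076986 → t = ln(12.98942)/0.0416 = 2.56414/0.0416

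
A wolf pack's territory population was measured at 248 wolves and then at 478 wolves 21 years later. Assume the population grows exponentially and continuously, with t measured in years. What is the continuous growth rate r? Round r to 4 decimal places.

r ≈ 0.0312 per year

478 = 248 · e^(r·21)
e^(21r) = 478/248 = 1.92742
r = ln(1.92742) / 21 = 0.65618 / 21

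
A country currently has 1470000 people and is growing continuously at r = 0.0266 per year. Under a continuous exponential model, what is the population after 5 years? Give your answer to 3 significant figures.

≈ 1,680,000 people

P(5) = 1470000 · e^(0.0266·5) = 1470000 · e^(0.133)
= 1470000 · 1.14225 ≈ 1679107.5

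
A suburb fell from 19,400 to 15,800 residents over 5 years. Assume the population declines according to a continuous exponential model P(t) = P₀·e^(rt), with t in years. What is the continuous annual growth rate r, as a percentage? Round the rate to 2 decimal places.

15800 = 19400 · e^(r·5)
e^(5r) = 15800/19400 = 0.81443
r = ln(0.81443) / 5 = -0.20526 / 5

r ≈ -4.11% per year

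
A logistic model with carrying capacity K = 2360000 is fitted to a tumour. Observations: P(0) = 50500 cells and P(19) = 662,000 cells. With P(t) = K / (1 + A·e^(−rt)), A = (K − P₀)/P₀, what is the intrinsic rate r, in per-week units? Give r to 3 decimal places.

r ≈ 0.152 per week

A = (2360000 − 50500)/50500 = 45.73267
662000 = 2360000/(1 + 45.73267·e^(−r·19)) → e^(−19r) = (3.56495 − 1)/45.73267 = 0.056086
r = −ln(0.056086)/19 = 2.88087/19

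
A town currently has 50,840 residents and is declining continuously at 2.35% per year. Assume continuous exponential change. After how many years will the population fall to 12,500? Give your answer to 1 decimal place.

12500 = 50840 · e^(-0.0235·t)
t = ln(12500/50840) / -0.0235 = ln(0.24587) / -0.0235 = -1.40295 / -0.0235

t ≈ 59.7 years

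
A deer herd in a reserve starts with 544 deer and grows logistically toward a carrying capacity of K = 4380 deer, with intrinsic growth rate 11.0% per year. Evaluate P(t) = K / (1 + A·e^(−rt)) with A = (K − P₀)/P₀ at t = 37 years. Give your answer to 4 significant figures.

A = (4380 − 544)/544 = 7.05147
P(37) = 4380 / (1 + 7.05147·e^(−0.11·37)) = 4380 / (1 + 7.05147·0.017077)
= 4380 / 1.12042 ≈ 3909.25

≈ 3,909 deer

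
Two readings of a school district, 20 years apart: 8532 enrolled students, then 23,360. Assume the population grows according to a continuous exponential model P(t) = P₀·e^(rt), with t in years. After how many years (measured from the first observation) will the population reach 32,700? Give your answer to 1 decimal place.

r = ln(23360/8532) / 20 ≈ 0.05036 per year
t = ln(32700/8532) / r = 1.34355 / 0.05036 ≈ 26.679

t ≈ 26.7 years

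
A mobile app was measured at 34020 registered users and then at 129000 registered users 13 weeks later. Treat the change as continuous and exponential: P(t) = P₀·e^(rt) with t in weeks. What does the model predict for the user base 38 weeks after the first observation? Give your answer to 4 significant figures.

≈ 1,674,000 registered users

r = ln(129000/34020) / 13 ≈ 0.102528 per week
P(38) = 34020 · e^(0.102528·38) = 34020 · 49.20836 ≈ 1674068.3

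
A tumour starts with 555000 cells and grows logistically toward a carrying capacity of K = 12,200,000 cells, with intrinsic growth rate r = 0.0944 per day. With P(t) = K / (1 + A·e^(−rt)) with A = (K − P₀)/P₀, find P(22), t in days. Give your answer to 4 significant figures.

A = (12200000 − 555000)/555000 = 20.98198
P(22) = 12200000 / (1 + 20.98198·e^(−0.0944·22)) = 12200000 / (1 + 20.98198·0.125331)
= 12200000 / 3.62969 ≈ 3361173.21

≈ 3,361,000 cells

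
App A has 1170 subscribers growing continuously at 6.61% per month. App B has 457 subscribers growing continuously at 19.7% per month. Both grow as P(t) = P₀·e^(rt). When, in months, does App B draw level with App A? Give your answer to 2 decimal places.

t ≈ 7.18 months

1170·e^(0.0661t) = 457·e^(0.197t)
1170/457 = e^((0.197 − 0.0661)t) → ln(2.56018) = 0.1309·t
t = 0.94008 / 0.1309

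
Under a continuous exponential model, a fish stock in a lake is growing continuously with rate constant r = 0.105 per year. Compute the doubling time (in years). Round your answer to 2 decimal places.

doubling time ≈ 6.60 years

doubling time = ln(2) / |r| = 0.69315 / 0.105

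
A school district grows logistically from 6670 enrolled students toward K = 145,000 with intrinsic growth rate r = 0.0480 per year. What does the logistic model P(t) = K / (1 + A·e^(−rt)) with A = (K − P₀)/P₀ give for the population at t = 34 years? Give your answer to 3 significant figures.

A = (145000 − 6670)/6670 = 20.73913
P(34) = 145000 / (1 + 20.73913·e^(−0.048·34)) = 145000 / (1 + 20.73913·0.195538)
= 145000 / 5.05529 ≈ 28682.82

≈ 28,700 enrolled students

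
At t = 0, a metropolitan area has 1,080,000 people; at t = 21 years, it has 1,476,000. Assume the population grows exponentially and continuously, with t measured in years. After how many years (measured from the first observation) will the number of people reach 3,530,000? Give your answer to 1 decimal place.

r = ln(1476000/1080000) / 21 ≈ 0.014875 per year
t = ln(3530000/1080000) / r = 1.18434 / 0.014875 ≈ 79.619

t ≈ 79.6 years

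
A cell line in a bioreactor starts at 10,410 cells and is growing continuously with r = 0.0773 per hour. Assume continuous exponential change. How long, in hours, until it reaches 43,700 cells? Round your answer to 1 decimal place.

t ≈ 18.6 hours

43700 = 10410 · e^(0.0773·t)
t = ln(43700/10410) / 0.0773 = ln(4.19789) / 0.0773 = 1.43458 / 0.0773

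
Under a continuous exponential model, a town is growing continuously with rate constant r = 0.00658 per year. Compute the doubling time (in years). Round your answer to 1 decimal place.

doubling time ≈ 105.3 years

doubling time = ln(2) / |r| = 0.69315 / 0.00658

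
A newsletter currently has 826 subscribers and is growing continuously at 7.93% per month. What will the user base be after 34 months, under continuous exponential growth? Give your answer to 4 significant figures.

P(34) = 826 · e^(0.0793·34) = 826 · e^(2.6962)
= 826 · 14.8233 ≈ 12244.04

≈ 12,240 subscribers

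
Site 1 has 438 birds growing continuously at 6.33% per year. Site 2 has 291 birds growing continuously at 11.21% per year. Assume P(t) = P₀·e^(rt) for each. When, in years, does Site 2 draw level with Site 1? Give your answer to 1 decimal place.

438·e^(0.0633t) = 291·e^(0.1121t)
438/291 = e^((0.1121 − 0.0633)t) → ln(1.50515) = 0.0488·t
t = 0.4089 / 0.0488

t ≈ 8.4 years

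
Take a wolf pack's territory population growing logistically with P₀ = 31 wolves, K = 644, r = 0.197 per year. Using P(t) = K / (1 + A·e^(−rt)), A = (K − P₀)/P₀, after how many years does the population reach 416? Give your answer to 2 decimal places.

A = (644 − 31)/31 = 19.77419
416 = 644/(1 + 19.77419·e^(−0.197t)) → 1 + 19.77419·e^(−0.197t) = 1.54808
e^(−0.197t) = 0.027717 → t = ln(36.07923)/0.197 = 3.58572/0.197

t ≈ 18.20 years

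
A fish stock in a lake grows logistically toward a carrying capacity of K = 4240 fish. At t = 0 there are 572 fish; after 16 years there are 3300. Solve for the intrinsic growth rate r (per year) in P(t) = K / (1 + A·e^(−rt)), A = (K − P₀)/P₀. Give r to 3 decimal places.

r ≈ 0.195 per year

A = (4240 − 572)/572 = 6.41259
3300 = 4240/(1 + 6.41259·e^(−r·16)) → e^(−16r) = (1.28485 − 1)/6.41259 = 0.04442
r = −ln(0.04442)/16 = 3.11406/16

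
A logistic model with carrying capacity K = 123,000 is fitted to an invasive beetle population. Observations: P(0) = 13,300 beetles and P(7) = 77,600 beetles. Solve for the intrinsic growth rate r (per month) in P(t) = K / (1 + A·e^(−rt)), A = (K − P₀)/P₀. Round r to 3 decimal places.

A = (123000 − 13300)/13300 = 8.24812
77600 = 123000/(1 + 8.24812·e^(−r·7)) → e^(−7r) = (1.58505 − 1)/8.24812 = 0.070932
r = −ln(0.070932)/7 = 2.64604/7

r ≈ 0.378 per month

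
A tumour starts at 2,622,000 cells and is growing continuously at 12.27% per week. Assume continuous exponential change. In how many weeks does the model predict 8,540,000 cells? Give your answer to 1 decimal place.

t ≈ 9.6 weeks

8540000 = 2622000 · e^(0.1227·t)
t = ln(8540000/2622000) / 0.1227 = ln(3.25706) / 0.1227 = 1.18082 / 0.1227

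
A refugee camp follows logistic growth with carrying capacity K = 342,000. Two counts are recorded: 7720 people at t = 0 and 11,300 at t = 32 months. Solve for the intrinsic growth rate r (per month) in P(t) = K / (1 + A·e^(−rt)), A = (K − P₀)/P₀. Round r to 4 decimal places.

r ≈ 0.0122 per month

A = (342000 − 7720)/7720 = 43.30052
11300 = 342000/(1 + 43.30052·e^(−r·32)) → e^(−32r) = (30.26549 − 1)/43.30052 = 0.675869
r = −ln(0.675869)/32 = 0.39176/32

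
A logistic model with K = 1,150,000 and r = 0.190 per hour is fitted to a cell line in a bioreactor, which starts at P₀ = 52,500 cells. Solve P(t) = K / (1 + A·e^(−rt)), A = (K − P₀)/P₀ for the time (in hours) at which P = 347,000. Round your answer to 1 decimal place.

t ≈ 11.6 hours

A = (1150000 − 52500)/52500 = 20.90476
347000 = 1150000/(1 + 20.90476·e^(−0.19t)) → 1 + 20.90476·e^(−0.19t) = 3.31412
e^(−0.19t) = 0.110698 → t = ln(9.03356)/0.19 = 2.20095/0.19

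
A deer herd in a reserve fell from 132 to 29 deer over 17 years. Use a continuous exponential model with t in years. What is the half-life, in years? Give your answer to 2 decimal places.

r = ln(29/132) / 17 = ln(0.2197) / 17 ≈ -0.089147 per year
half-life = ln 2 / |r| = 0.69315 / 0.089147

half-life ≈ 7.78 years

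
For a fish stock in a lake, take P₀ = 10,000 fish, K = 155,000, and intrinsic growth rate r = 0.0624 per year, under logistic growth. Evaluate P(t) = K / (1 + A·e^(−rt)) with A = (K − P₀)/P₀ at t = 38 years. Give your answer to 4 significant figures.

≈ 65,850 fish

A = (155000 − 10000)/10000 = 14.5
P(38) = 155000 / (1 + 14.5·e^(−0.0624·38)) = 155000 / (1 + 14.5·0.093369)
= 155000 / 2.35384 ≈ 65849.71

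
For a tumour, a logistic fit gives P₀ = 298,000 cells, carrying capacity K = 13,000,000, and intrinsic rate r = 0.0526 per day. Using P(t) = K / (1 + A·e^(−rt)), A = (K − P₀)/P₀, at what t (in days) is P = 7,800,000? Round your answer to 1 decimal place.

t ≈ 79.0 days

A = (13000000 − 298000)/298000 = 42.62416
7800000 = 13000000/(1 + 42.62416·e^(−0.0526t)) → 1 + 42.62416·e^(−0.0526t) = 1.66667
e^(−0.0526t) = 0.015641 → t = ln(63.93624)/0.0526 = 4.15789/0.0526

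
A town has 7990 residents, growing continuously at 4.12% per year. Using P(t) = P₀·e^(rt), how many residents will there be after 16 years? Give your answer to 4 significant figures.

≈ 15,450 residents

P(16) = 7990 · e^(0.0412·16) = 7990 · e^(0.6592)
= 7990 · 1.93325 ≈ 15446.63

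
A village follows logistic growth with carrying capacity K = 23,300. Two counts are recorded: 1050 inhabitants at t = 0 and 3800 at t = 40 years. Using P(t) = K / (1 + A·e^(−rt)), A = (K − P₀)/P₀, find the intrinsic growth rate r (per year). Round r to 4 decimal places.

r ≈ 0.0355 per year

A = (23300 − 1050)/1050 = 21.19048
3800 = 23300/(1 + 21.19048·e^(−r·40)) → e^(−40r) = (6.13158 − 1)/21.19048 = 0.242164
r = −ln(0.242164)/40 = 1.41814/40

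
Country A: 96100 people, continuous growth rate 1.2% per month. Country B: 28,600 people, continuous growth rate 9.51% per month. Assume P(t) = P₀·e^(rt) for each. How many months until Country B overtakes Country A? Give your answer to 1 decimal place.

t ≈ 14.6 months

96100·e^(0.012t) = 28600·e^(0.0951t)
96100/28600 = e^((0.0951 − 0.012)t) → ln(3.36014) = 0.0831·t
t = 1.21198 / 0.0831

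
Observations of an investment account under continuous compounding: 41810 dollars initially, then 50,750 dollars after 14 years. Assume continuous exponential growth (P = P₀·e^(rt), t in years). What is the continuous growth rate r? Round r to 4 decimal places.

50750 = 41810 · e^(r·14)
e^(14r) = 50750/41810 = 1.21382
r = ln(1.21382) / 14 = 0.19378 / 14

r ≈ 0.0138 per year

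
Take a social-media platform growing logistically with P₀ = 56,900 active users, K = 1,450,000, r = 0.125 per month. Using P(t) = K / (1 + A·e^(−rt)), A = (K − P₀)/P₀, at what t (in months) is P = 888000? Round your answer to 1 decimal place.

t ≈ 29.2 months

A = (1450000 − 56900)/56900 = 24.4833
888000 = 1450000/(1 + 24.4833·e^(−0.125t)) → 1 + 24.4833·e^(−0.125t) = 1.63288
e^(−0.125t) = 0.02585 → t = ln(38.68536)/0.125 = 3.65546/0.125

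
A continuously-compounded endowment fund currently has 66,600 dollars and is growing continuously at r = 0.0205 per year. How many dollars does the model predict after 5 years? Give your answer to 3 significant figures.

P(5) = 66600 · e^(0.0205·5) = 66600 · e^(0.1025)
= 66600 · 1.10794 ≈ 73788.62

≈ 73,800 dollars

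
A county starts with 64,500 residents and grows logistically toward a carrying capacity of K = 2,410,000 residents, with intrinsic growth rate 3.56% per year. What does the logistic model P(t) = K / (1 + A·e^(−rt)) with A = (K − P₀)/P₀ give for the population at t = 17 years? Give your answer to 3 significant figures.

A = (2410000 − 64500)/64500 = 36.36434
P(17) = 2410000 / (1 + 36.36434·e^(−0.0356·17)) = 2410000 / (1 + 36.36434·0.545965)
= 2410000 / 20.85367 ≈ 115567.21

≈ 116,000 residents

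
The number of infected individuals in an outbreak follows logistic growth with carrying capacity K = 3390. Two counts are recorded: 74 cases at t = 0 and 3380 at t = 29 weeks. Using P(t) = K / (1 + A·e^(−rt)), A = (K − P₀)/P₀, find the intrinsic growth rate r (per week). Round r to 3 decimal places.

A = (3390 − 74)/74 = 44.81081
3380 = 3390/(1 + 44.81081·e^(−r·29)) → e^(−29r) = (1.00296 − 1)/44.81081 = 0.000066
r = −ln(0.000066)/29 = 9.6255/29

r ≈ 0.332 per week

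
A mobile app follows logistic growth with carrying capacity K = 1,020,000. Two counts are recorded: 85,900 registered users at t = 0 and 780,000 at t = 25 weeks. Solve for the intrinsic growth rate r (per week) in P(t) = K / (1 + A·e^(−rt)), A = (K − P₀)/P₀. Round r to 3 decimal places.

r ≈ 0.143 per week

A = (1020000 − 85900)/85900 = 10.87427
780000 = 1020000/(1 + 10.87427·e^(−r·25)) → e^(−25r) = (1.30769 − 1)/10.87427 = 0.028295
r = −ln(0.028295)/25 = 3.56505/25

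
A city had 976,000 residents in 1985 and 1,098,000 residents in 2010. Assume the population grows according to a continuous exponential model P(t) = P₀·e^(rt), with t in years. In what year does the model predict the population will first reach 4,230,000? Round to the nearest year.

year 2296

r = ln(1098000/976000) / 25 = 0.11778/25 ≈ 0.004711 per year
t = ln(4230000/976000) / r = 1.46649/0.004711 ≈ 311.27 years after 1985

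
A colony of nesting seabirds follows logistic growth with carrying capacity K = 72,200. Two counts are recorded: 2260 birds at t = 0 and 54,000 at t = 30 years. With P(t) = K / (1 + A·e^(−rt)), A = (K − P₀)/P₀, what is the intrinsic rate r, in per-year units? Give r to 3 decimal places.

A = (72200 − 2260)/2260 = 30.9469
54000 = 72200/(1 + 30.9469·e^(−r·30)) → e^(−30r) = (1.33704 − 1)/30.9469 = 0.010891
r = −ln(0.010891)/30 = 4.51984/30

r ≈ 0.151 per year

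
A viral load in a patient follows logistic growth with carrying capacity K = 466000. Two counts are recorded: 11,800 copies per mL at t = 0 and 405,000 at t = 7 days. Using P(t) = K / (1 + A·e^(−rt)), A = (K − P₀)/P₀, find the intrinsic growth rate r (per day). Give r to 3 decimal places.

A = (466000 − 11800)/11800 = 38.49153
405000 = 466000/(1 + 38.49153·e^(−r·7)) → e^(−7r) = (1.15062 − 1)/38.49153 = 0.003913
r = −ln(0.003913)/7 = 5.54345/7

r ≈ 0.792 per day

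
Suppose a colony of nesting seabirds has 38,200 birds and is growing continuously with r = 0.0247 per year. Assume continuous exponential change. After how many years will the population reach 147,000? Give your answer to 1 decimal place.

t ≈ 54.6 years

147000 = 38200 · e^(0.0247·t)
t = ln(147000/38200) / 0.0247 = ln(3.84817) / 0.0247 = 1.3476 / 0.0247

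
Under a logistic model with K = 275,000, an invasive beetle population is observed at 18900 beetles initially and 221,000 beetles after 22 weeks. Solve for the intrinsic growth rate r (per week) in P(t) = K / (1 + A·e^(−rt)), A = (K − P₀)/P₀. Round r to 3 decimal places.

A = (275000 − 18900)/18900 = 13.55026
221000 = 275000/(1 + 13.55026·e^(−r·22)) → e^(−22r) = (1.24434 − 1)/13.55026 = 0.018032
r = −ln(0.018032)/22 = 4.01558/22

r ≈ 0.183 per week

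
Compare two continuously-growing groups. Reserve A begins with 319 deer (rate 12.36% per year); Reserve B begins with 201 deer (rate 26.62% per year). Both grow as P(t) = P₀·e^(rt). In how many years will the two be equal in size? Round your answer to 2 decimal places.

319·e^(0.1236t) = 201·e^(0.2662t)
319/201 = e^((0.2662 − 0.1236)t) → ln(1.58706) = 0.1426·t
t = 0.46189 / 0.1426

t ≈ 3.24 years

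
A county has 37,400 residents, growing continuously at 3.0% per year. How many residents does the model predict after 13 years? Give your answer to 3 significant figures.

≈ 55,200 residents

P(13) = 37400 · e^(0.03·13) = 37400 · e^(0.39)
= 37400 · 1.47698 ≈ 55239.08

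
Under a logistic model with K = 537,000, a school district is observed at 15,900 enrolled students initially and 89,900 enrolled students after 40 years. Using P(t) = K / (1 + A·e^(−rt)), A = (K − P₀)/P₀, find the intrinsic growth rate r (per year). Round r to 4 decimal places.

A = (537000 − 15900)/15900 = 32.77358
89900 = 537000/(1 + 32.77358·e^(−r·40)) → e^(−40r) = (5.9733 − 1)/32.77358 = 0.151747
r = −ln(0.151747)/40 = 1.88554/40

r ≈ 0.0471 per year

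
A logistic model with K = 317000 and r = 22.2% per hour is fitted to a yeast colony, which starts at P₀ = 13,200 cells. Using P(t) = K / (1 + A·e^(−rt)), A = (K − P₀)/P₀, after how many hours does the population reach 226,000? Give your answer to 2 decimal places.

A = (317000 − 13200)/13200 = 23.01515
226000 = 317000/(1 + 23.01515·e^(−0.222t)) → 1 + 23.01515·e^(−0.222t) = 1.40265
e^(−0.222t) = 0.017495 → t = ln(57.15851)/0.222 = 4.04583/0.222

t ≈ 18.22 hours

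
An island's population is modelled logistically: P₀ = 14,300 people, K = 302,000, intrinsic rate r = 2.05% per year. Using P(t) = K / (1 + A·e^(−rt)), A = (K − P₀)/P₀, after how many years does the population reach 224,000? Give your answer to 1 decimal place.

t ≈ 197.9 years

A = (302000 − 14300)/14300 = 20.11888
224000 = 302000/(1 + 20.11888·e^(−0.0205t)) → 1 + 20.11888·e^(−0.0205t) = 1.34821
e^(−0.0205t) = 0.017308 → t = ln(57.7773)/0.0205 = 4.0566/0.0205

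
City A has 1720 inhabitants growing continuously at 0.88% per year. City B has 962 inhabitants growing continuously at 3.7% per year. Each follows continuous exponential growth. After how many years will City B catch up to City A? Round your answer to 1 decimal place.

1720·e^(0.0088t) = 962·e^(0.037t)
1720/962 = e^((0.037 − 0.0088)t) → ln(1.78794) = 0.0282·t
t = 0.58107 / 0.0282

t ≈ 20.6 years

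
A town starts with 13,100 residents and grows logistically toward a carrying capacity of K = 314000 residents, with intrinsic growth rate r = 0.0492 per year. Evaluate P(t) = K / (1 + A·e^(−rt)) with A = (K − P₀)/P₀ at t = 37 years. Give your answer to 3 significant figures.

A = (314000 − 13100)/13100 = 22.96947
P(37) = 314000 / (1 + 22.96947·e^(−0.0492·37)) = 314000 / (1 + 22.96947·0.161961)
= 314000 / 4.72016 ≈ 66523.22

≈ 66,500 residents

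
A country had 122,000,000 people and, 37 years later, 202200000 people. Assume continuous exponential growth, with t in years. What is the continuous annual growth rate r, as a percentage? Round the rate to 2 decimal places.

r ≈ 1.37% per year

202200000 = 122000000 · e^(r·37)
e^(37r) = 202200000/122000000 = 1.65738
r = ln(1.65738) / 37 = 0.50524 / 37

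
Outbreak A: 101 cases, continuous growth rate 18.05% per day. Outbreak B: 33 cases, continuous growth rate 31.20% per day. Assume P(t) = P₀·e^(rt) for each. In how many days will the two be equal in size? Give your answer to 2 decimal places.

t ≈ 8.51 days

101·e^(0.1805t) = 33·e^(0.312t)
101/33 = e^((0.312 − 0.1805)t) → ln(3.06061) = 0.1315·t
t = 1.11861 / 0.1315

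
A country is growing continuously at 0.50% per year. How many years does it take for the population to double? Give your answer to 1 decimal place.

doubling time ≈ 138.6 years

doubling time = ln(2) / |r| = 0.69315 / 0.005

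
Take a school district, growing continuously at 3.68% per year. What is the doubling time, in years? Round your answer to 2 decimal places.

doubling time ≈ 18.84 years

doubling time = ln(2) / |r| = 0.69315 / 0.0368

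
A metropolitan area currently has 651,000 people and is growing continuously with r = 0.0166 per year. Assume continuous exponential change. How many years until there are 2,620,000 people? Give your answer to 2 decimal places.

t ≈ 83.88 years

2620000 = 651000 · e^(0.0166·t)
t = ln(2620000/651000) / 0.0166 = ln(4.02458) / 0.0166 = 1.39242 / 0.0166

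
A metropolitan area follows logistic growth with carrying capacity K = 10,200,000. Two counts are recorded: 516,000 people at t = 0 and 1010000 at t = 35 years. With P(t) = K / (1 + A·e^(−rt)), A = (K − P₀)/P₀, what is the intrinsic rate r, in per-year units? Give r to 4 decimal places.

A = (10200000 − 516000)/516000 = 18.76744
1010000 = 10200000/(1 + 18.76744·e^(−r·35)) → e^(−35r) = (10.09901 − 1)/18.76744 = 0.48483
r = −ln(0.48483)/35 = 0.72396/35

r ≈ 0.0207 per year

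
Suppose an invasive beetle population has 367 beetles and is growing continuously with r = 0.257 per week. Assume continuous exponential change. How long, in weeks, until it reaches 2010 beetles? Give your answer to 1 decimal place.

t ≈ 6.6 weeks

2010 = 367 · e^(0.257·t)
t = ln(2010/367) / 0.257 = ln(5.47684) / 0.257 = 1.70053 / 0.257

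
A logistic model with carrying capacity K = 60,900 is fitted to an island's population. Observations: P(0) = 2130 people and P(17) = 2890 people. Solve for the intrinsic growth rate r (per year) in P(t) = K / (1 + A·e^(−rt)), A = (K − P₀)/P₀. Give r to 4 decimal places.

A = (60900 − 2130)/2130 = 27.59155
2890 = 60900/(1 + 27.59155·e^(−r·17)) → e^(−17r) = (21.07266 − 1)/27.59155 = 0.727493
r = −ln(0.727493)/17 = 0.31815/17

r ≈ 0.0187 per year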